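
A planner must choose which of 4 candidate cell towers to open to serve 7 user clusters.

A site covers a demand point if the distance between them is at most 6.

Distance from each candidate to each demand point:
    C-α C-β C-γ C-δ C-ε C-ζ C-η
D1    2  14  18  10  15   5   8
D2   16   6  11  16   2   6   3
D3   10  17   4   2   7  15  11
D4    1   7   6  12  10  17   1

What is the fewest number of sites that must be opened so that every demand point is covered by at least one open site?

Coverage sets (demand points within 6 of each site):
  D1: {C-α, C-ζ}
  D2: {C-β, C-ε, C-ζ, C-η}
  D3: {C-γ, C-δ}
  D4: {C-α, C-γ, C-η}
No 2 sites suffice: every size-2 union leaves at least one demand point uncovered.
But {D1, D2, D3} covers everything, so the minimum is 3.

3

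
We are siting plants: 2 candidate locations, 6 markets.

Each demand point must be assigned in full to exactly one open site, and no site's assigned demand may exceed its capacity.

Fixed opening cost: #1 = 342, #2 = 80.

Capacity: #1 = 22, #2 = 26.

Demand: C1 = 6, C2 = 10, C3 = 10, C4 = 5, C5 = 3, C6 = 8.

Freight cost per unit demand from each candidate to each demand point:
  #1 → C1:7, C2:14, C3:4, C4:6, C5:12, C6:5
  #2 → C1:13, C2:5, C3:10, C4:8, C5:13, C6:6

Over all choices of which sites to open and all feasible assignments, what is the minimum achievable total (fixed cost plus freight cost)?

Open {#1, #2}; cheapest assignment that respects the capacities:
  #1 (cap 22, load 21): C1, C3, C4 — cost 6×7 + 10×4 + 5×6 = 112
  #2 (cap 26, load 21): C2, C5, C6 — cost 10×5 + 3×13 + 8×6 = 137
  Shipping 249, fixed 422 → total 671.
  Any other capacity-feasible assignment to {#1, #2} ships for at least 249.
Total demand is 42 and no other set of sites has combined capacity ≥ 42, so {#1, #2} is the only feasible choice of open sites. Minimum: 671.

671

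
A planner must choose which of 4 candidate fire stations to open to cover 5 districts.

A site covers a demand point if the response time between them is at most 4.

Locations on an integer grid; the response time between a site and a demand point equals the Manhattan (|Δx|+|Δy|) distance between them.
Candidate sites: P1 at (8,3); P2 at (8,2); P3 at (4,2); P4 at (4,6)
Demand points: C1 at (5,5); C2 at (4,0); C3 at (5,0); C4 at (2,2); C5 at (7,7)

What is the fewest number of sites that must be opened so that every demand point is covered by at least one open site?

Coverage sets (demand points within 4 of each site):
  P1: {}
  P2: {}
  P3: {C1, C2, C3, C4}
  P4: {C1, C5}
No single site covers all 5 demand points.
But {P3, P4} covers everything, so the minimum is 2.

2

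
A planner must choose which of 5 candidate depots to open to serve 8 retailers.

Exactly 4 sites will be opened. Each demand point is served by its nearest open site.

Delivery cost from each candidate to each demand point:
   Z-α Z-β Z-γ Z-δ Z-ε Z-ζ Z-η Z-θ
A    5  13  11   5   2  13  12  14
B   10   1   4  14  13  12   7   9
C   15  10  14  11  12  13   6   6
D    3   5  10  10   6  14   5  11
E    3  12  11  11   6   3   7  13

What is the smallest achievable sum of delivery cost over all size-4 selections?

Open {A, B, C, E}.
  Z-α→E 3, Z-β→B 1, Z-γ→B 4, Z-δ→A 5, Z-ε→A 2, Z-ζ→E 3, Z-η→C 6, Z-θ→C 6  ⇒ total 30.
Compare {A, B, D, E}: total 32.
Compare {A, B, C, D}: total 38.
No size-4 selection does better; minimum is 30.

30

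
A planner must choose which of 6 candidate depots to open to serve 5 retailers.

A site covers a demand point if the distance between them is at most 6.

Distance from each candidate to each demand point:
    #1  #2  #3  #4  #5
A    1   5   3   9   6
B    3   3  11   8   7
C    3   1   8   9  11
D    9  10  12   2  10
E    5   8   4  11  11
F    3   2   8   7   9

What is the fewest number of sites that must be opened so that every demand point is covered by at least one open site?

2

Coverage sets (demand points within 6 of each site):
  A: {#1, #2, #3, #5}
  B: {#1, #2}
  C: {#1, #2}
  D: {#4}
  E: {#1, #3}
  F: {#1, #2}
No single site covers all 5 demand points.
But {A, D} covers everything, so the minimum is 2.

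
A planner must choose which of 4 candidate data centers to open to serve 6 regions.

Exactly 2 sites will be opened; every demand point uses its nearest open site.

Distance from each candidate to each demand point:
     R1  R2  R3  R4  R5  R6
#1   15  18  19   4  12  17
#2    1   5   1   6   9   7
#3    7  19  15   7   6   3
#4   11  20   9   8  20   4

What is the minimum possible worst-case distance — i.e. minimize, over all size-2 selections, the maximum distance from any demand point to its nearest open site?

6

Open {#2, #3}.
  Farthest demand point is R4 at distance 6 (to #2); all others are ≤ 6.
With {#1, #2} the worst case is 9.
With {#2, #4} the worst case is 9.
No size-2 selection achieves below 6.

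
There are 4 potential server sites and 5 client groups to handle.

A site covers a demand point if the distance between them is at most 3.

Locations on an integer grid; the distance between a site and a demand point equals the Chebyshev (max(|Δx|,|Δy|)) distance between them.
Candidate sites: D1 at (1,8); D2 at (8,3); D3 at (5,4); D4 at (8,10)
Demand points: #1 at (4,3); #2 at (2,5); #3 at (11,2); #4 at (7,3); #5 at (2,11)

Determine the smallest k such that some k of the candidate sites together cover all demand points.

3

Coverage sets (demand points within 3 of each site):
  D1: {#2, #5}
  D2: {#3, #4}
  D3: {#1, #2, #4}
  D4: {}
No 2 sites suffice: every size-2 union leaves at least one demand point uncovered.
But {D1, D2, D3} covers everything, so the minimum is 3.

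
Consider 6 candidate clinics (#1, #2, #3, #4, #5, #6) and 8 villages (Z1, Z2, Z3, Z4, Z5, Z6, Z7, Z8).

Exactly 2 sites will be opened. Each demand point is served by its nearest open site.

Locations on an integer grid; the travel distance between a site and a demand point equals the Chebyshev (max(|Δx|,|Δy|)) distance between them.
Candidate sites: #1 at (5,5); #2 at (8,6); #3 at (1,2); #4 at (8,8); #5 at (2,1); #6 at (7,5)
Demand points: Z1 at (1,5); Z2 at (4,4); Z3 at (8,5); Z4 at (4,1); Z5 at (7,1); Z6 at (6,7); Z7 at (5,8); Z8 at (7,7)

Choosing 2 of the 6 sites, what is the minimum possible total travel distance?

20

Open {#1, #2}.
  Z1→#1 4, Z2→#1 1, Z3→#2 1, Z4→#1 4, Z5→#1 4, Z6→#1 2, Z7→#1 3, Z8→#2 1  ⇒ total 20.
Compare {#1, #3}: total 21.
Compare {#1, #5}: total 21.
No size-2 selection does better; minimum is 20.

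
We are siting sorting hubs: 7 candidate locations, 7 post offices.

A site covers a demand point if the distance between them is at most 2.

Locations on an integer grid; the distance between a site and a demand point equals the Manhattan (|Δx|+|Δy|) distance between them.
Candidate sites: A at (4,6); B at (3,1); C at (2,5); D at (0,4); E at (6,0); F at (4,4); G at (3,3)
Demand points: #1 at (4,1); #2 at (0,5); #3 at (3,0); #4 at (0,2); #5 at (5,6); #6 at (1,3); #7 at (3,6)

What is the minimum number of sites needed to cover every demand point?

3

Coverage sets (demand points within 2 of each site):
  A: {#5, #7}
  B: {#1, #3}
  C: {#2, #7}
  D: {#2, #4, #6}
  E: {}
  F: {}
  G: {#6}
No 2 sites suffice: every size-2 union leaves at least one demand point uncovered.
But {A, B, D} covers everything, so the minimum is 3.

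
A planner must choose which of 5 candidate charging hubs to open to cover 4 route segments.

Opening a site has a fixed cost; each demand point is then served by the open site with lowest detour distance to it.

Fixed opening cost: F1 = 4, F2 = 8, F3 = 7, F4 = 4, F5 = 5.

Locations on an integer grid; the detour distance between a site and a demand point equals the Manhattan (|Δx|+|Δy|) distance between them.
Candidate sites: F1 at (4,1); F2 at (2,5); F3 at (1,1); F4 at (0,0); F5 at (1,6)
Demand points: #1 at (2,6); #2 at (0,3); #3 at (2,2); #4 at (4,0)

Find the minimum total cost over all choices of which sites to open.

Open {F1, F5}: assign each demand point to its cheapest open site.
  #1→F5 1, #2→F5 4, #3→F1 3, #4→F1 1
  detour distance 9, fixed 9 → total 18.
Compare {F1}: detour distance 17 + fixed 4 = 21.
Compare {F1, F2}: detour distance 9 + fixed 12 = 21.
Compare {F4, F5}: detour distance 12 + fixed 9 = 21.
All other subsets cost ≥ 21. Minimum total cost: 18.

18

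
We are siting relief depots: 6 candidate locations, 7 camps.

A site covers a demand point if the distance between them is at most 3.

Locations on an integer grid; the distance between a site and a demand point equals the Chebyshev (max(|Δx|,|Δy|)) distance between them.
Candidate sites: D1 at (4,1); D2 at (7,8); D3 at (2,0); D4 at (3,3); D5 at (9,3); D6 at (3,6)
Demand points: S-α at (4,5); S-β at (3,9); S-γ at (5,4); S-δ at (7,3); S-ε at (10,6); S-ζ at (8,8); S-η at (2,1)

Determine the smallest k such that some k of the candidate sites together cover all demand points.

Coverage sets (demand points within 3 of each site):
  D1: {S-γ, S-δ, S-η}
  D2: {S-α, S-ε, S-ζ}
  D3: {S-η}
  D4: {S-α, S-γ, S-η}
  D5: {S-δ, S-ε}
  D6: {S-α, S-β, S-γ}
No 2 sites suffice: every size-2 union leaves at least one demand point uncovered.
But {D1, D2, D6} covers everything, so the minimum is 3.

3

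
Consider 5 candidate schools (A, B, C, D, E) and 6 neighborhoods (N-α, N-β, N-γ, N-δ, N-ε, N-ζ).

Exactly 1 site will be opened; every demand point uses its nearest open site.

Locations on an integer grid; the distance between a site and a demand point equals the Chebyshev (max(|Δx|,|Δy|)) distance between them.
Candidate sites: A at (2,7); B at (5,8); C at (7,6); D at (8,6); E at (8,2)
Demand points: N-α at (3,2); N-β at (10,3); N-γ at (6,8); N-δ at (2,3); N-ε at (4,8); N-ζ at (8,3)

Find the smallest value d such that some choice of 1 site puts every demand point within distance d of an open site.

Open {C}.
  Farthest demand point is N-δ at distance 5 (to C); all others are ≤ 5.
With {B} the worst case is 6.
With {D} the worst case is 6.
No size-1 selection achieves below 5.

5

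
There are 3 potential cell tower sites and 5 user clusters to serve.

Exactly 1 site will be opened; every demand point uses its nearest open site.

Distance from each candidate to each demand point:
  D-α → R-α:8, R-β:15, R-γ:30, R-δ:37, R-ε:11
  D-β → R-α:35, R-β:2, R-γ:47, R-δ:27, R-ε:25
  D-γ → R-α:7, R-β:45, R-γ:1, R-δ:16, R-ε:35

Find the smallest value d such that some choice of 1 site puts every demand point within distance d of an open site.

37

Open {D-α}.
  Farthest demand point is R-δ at distance 37 (to D-α); all others are ≤ 37.
With {D-γ} the worst case is 45.
With {D-β} the worst case is 47.
No size-1 selection achieves below 37.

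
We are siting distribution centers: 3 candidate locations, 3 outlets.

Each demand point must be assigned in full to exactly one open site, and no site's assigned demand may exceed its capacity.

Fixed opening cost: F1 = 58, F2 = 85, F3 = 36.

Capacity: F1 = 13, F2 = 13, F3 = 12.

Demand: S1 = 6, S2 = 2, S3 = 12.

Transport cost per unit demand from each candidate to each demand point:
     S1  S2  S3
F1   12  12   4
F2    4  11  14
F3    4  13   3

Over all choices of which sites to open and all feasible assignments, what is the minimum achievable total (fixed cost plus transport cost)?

Open {F1, F3}; cheapest assignment that respects the capacities:
  F1 (cap 13, load 12): S3 — cost 12×4 = 48
  F3 (cap 12, load 8): S1, S2 — cost 6×4 + 2×13 = 50
  Shipping 98, fixed 94 → total 192.
  Any other capacity-feasible assignment to {F1, F3} ships for at least 98.
Compare {F2, F3}: its best feasible assignment gives total 203.
Compare {F1, F2}: its best feasible assignment gives total 237.
Every other set of open sites that can feasibly serve all demand totals ≥ 203 even under its best assignment. Minimum: 192.

192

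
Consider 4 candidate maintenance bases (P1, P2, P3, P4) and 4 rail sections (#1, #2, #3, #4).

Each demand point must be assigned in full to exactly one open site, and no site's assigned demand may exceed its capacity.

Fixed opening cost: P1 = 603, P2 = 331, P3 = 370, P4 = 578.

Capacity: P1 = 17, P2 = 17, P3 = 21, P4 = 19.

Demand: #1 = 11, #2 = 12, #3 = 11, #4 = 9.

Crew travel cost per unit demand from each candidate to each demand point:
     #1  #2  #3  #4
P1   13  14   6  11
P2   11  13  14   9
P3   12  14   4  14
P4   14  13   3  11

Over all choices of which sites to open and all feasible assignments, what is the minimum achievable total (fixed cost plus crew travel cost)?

Open {P2, P3, P4}; cheapest assignment that respects the capacities:
  P2 (cap 17, load 12): #2 — cost 12×13 = 156
  P3 (cap 21, load 20): #1, #4 — cost 11×12 + 9×14 = 258
  P4 (cap 19, load 11): #3 — cost 11×3 = 33
  Shipping 447, fixed 1279 → total 1726.
  Any other capacity-feasible assignment to {P2, P3, P4} ships for at least 447.
Compare {P1, P2, P3}: its best feasible assignment gives total 1763.
Compare {P1, P3, P4}: its best feasible assignment gives total 2010.
Every other set of open sites that can feasibly serve all demand totals ≥ 1763 even under its best assignment. Minimum: 1726.

1726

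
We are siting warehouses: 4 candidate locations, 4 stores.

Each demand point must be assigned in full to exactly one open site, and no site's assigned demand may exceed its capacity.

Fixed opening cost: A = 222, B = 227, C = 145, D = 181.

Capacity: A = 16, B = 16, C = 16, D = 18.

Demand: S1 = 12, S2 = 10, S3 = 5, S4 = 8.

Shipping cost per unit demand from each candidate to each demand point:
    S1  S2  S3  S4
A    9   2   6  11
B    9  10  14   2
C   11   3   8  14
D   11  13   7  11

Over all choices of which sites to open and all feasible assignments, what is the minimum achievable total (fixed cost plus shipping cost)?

Open {B, C, D}; cheapest assignment that respects the capacities:
  B (cap 16, load 8): S4 — cost 8×2 = 16
  C (cap 16, load 10): S2 — cost 10×3 = 30
  D (cap 18, load 17): S1, S3 — cost 12×11 + 5×7 = 167
  Shipping 213, fixed 553 → total 766.
  Any other capacity-feasible assignment to {B, C, D} ships for at least 213.
Compare {A, B, C}: its best feasible assignment gives total 788.
Compare {A, C, D}: its best feasible assignment gives total 809.
Every other set of open sites that can feasibly serve all demand totals ≥ 788 even under its best assignment. Minimum: 766.

766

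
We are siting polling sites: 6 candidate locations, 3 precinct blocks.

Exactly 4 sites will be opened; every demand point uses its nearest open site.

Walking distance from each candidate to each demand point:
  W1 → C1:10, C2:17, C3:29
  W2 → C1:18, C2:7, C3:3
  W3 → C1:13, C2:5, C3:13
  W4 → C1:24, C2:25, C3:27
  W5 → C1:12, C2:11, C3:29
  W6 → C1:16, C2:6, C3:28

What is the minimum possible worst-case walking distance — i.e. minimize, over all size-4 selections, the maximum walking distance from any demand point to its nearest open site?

10

Open {W1, W2, W3, W4}.
  Farthest demand point is C1 at walking distance 10 (to W1); all others are ≤ 10.
With {W1, W2, W3, W5} the worst case is 10.
With {W1, W2, W3, W6} the worst case is 10.
No size-4 selection achieves below 10.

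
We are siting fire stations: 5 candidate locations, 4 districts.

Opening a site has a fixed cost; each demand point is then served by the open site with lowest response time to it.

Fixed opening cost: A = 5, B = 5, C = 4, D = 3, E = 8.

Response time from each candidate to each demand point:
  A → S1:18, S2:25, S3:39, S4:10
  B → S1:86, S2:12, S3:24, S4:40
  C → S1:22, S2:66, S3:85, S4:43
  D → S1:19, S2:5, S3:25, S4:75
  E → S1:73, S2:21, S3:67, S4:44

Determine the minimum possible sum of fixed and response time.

66

Open {A, D}: assign each demand point to its cheapest open site.
  S1→A 18, S2→D 5, S3→D 25, S4→A 10
  response time 58, fixed 8 → total 66.
Compare {A, B, D}: response time 57 + fixed 13 = 70.
Compare {A, C, D}: response time 58 + fixed 12 = 70.
Compare {A, B}: response time 64 + fixed 10 = 74.
All other subsets cost ≥ 70. Minimum total cost: 66.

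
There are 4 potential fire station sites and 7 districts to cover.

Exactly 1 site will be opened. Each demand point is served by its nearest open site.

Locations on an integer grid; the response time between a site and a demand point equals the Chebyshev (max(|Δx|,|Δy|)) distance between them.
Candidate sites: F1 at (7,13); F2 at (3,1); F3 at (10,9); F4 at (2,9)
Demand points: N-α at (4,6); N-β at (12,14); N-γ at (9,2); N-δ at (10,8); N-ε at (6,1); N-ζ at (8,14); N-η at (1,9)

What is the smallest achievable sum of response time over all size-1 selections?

41

Open {F3}.
  N-α→F3 6, N-β→F3 5, N-γ→F3 7, N-δ→F3 1, N-ε→F3 8, N-ζ→F3 5, N-η→F3 9  ⇒ total 41.
Compare {F4}: total 43.
Compare {F1}: total 47.
No size-1 selection does better; minimum is 41.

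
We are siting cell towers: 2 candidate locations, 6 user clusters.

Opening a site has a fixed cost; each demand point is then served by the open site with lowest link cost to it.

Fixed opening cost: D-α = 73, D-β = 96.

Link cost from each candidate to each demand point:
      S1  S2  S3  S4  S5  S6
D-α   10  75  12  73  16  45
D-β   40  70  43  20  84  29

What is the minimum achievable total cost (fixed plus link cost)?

Open {D-α}: assign each demand point to its cheapest open site.
  S1→D-α 10, S2→D-α 75, S3→D-α 12, S4→D-α 73, S5→D-α 16, S6→D-α 45
  link cost 231, fixed 73 → total 304.
Compare {D-α, D-β}: link cost 157 + fixed 169 = 326.
Compare {D-β}: link cost 286 + fixed 96 = 382.

304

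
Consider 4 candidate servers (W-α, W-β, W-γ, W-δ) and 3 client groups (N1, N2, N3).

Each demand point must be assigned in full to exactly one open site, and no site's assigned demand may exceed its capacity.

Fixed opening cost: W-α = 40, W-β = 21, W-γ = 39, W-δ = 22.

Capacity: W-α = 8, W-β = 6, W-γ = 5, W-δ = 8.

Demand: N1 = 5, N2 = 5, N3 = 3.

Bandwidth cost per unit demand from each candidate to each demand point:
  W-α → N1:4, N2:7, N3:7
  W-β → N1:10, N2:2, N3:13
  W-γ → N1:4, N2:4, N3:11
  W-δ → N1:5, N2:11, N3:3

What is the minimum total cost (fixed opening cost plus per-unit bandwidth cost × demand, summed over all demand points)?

Open {W-β, W-δ}; cheapest assignment that respects the capacities:
  W-β (cap 6, load 5): N2 — cost 5×2 = 10
  W-δ (cap 8, load 8): N1, N3 — cost 5×5 + 3×3 = 34
  Shipping 44, fixed 43 → total 87.
  Any other capacity-feasible assignment to {W-β, W-δ} ships for at least 44.
Compare {W-α, W-β}: its best feasible assignment gives total 112.
Compare {W-γ, W-δ}: its best feasible assignment gives total 115.
Every other set of open sites that can feasibly serve all demand totals ≥ 112 even under its best assignment. Minimum: 87.

87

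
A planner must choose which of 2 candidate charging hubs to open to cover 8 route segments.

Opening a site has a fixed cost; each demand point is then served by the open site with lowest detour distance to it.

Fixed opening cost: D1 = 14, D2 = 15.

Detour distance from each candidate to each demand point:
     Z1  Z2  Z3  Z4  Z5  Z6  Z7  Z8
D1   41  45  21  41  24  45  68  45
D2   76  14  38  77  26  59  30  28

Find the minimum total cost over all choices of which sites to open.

Open {D1, D2}: assign each demand point to its cheapest open site.
  Z1→D1 41, Z2→D2 14, Z3→D1 21, Z4→D1 41, Z5→D1 24, Z6→D1 45, Z7→D2 30, Z8→D2 28
  detour distance 244, fixed 29 → total 273.
Compare {D1}: detour distance 330 + fixed 14 = 344.
Compare {D2}: detour distance 348 + fixed 15 = 363.

273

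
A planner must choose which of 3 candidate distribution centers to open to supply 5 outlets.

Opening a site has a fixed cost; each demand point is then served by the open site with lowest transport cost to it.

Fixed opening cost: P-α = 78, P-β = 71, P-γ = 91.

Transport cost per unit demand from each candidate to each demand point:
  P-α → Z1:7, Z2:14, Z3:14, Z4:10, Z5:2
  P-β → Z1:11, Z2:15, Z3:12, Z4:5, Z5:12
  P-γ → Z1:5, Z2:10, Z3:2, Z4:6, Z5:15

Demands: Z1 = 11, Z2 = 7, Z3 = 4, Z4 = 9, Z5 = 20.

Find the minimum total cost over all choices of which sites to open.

Open {P-α, P-γ}: assign each demand point to its cheapest open site.
  Z1→P-γ 11×5=55, Z2→P-γ 7×10=70, Z3→P-γ 4×2=8, Z4→P-γ 9×6=54, Z5→P-α 20×2=40
  transport cost 227, fixed 169 → total 396.
Compare {P-α}: transport cost 361 + fixed 78 = 439.
Compare {P-α, P-β}: transport cost 308 + fixed 149 = 457.
Compare {P-α, P-β, P-γ}: transport cost 218 + fixed 240 = 458.
All other subsets cost ≥ 439. Minimum total cost: 396.

396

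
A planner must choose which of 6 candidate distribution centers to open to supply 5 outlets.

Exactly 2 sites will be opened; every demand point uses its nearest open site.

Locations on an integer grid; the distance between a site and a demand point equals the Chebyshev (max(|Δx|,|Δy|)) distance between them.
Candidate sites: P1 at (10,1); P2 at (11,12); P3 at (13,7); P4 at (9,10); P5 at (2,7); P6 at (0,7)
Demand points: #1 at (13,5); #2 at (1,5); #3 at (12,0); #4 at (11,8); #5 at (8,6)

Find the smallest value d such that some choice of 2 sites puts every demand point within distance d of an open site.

Open {P1, P5}.
  Farthest demand point is #4 at distance 7 (to P1); all others are ≤ 7.
With {P1, P6} the worst case is 7.
With {P3, P5} the worst case is 7.
No size-2 selection achieves below 7.

7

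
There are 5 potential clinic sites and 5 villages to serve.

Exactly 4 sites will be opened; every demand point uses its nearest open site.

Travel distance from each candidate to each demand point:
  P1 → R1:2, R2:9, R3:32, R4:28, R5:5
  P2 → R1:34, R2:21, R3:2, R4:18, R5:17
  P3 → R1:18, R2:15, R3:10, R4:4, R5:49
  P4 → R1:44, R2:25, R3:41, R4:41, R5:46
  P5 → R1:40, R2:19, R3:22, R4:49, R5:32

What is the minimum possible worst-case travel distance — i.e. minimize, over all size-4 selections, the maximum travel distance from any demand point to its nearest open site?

Open {P1, P2, P3, P4}.
  Farthest demand point is R2 at travel distance 9 (to P1); all others are ≤ 9.
With {P1, P2, P3, P5} the worst case is 9.
With {P1, P3, P4, P5} the worst case is 10.
No size-4 selection achieves below 9.

9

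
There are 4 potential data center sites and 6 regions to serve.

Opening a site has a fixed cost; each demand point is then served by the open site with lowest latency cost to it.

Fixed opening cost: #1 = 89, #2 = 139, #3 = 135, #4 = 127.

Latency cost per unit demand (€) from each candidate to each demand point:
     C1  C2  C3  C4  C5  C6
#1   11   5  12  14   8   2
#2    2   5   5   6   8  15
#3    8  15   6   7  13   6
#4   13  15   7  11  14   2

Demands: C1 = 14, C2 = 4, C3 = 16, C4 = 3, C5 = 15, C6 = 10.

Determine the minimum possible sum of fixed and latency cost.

Open {#1, #2}: assign each demand point to its cheapest open site.
  C1→#2 14×2=28, C2→#1 4×5=20, C3→#2 16×5=80, C4→#2 3×6=18, C5→#1 15×8=120, C6→#1 10×2=20
  latency cost 286, fixed 228 → total 514.
Compare {#2, #4}: latency cost 286 + fixed 266 = 552.
Compare {#2}: latency cost 416 + fixed 139 = 555.
Compare {#2, #3}: latency cost 326 + fixed 274 = 600.
All other subsets cost ≥ 552. Minimum total cost: 514.

514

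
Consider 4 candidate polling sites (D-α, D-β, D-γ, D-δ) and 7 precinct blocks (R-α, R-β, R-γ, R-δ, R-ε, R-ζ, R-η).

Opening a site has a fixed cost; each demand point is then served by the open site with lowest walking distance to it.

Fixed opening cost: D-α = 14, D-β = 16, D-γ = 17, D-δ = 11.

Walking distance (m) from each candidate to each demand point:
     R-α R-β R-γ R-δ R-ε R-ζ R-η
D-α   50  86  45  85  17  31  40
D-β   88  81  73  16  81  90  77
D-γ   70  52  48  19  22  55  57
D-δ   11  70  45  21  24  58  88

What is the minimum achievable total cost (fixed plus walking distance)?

Open {D-α, D-γ, D-δ}: assign each demand point to its cheapest open site.
  R-α→D-δ 11, R-β→D-γ 52, R-γ→D-α 45, R-δ→D-γ 19, R-ε→D-α 17, R-ζ→D-α 31, R-η→D-α 40
  walking distance 215, fixed 42 → total 257.
Compare {D-α, D-δ}: walking distance 235 + fixed 25 = 260.
Compare {D-α, D-β, D-γ, D-δ}: walking distance 212 + fixed 58 = 270.
Compare {D-α, D-β, D-δ}: walking distance 230 + fixed 41 = 271.
All other subsets cost ≥ 260. Minimum total cost: 257.

257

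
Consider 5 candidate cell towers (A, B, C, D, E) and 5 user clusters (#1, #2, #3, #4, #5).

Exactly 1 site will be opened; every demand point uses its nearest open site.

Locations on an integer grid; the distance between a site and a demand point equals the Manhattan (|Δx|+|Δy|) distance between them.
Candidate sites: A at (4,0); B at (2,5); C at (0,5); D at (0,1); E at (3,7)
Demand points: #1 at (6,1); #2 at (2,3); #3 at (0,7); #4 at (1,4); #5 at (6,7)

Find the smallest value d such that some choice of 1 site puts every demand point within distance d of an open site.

8

Open {B}.
  Farthest demand point is #1 at distance 8 (to B); all others are ≤ 8.
With {E} the worst case is 9.
With {C} the worst case is 10.
No size-1 selection achieves below 8.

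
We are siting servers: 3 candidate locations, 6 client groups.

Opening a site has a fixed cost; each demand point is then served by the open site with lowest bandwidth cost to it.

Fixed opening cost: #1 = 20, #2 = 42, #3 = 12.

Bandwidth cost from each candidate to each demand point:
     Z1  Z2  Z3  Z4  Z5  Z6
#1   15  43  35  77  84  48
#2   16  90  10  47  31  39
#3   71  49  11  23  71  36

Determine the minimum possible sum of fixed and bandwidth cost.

219

Open {#2, #3}: assign each demand point to its cheapest open site.
  Z1→#2 16, Z2→#3 49, Z3→#2 10, Z4→#3 23, Z5→#2 31, Z6→#3 36
  bandwidth cost 165, fixed 54 → total 219.
Compare {#1, #3}: bandwidth cost 199 + fixed 32 = 231.
Compare {#1, #2, #3}: bandwidth cost 158 + fixed 74 = 232.
Compare {#1, #2}: bandwidth cost 185 + fixed 62 = 247.
All other subsets cost ≥ 231. Minimum total cost: 219.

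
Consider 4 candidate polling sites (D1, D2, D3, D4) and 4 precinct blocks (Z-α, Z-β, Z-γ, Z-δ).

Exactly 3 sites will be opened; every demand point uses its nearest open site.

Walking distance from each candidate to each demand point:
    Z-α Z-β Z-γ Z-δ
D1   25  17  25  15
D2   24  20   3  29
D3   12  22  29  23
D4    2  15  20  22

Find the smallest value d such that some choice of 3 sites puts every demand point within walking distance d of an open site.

Open {D1, D2, D4}.
  Farthest demand point is Z-β at walking distance 15 (to D4); all others are ≤ 15.
With {D1, D2, D3} the worst case is 17.
With {D1, D3, D4} the worst case is 20.
No size-3 selection achieves below 15.

15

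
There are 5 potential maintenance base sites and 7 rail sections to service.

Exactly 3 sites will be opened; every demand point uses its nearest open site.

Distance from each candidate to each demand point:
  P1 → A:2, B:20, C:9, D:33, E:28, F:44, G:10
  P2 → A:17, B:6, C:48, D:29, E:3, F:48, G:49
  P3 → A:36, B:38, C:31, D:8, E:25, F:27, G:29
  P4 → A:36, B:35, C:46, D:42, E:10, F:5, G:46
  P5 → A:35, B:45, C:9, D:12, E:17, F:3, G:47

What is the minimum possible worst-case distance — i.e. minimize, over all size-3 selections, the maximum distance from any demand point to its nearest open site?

Open {P1, P2, P5}.
  Farthest demand point is D at distance 12 (to P5); all others are ≤ 12.
With {P1, P3, P4} the worst case is 20.
With {P1, P3, P5} the worst case is 20.
No size-3 selection achieves below 12.

12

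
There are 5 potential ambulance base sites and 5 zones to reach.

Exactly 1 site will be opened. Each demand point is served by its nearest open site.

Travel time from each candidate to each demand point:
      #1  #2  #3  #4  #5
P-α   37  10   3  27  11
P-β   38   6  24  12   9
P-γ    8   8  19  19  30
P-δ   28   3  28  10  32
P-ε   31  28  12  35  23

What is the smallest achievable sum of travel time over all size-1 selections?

84

Open {P-γ}.
  #1→P-γ 8, #2→P-γ 8, #3→P-γ 19, #4→P-γ 19, #5→P-γ 30  ⇒ total 84.
Compare {P-α}: total 88.
Compare {P-β}: total 89.
No size-1 selection does better; minimum is 84.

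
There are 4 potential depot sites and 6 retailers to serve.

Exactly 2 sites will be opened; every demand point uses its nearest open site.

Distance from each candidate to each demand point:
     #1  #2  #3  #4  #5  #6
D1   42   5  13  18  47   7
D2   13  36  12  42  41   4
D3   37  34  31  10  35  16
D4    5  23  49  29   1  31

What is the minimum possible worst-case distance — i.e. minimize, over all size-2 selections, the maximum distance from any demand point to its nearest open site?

18

Open {D1, D4}.
  Farthest demand point is #4 at distance 18 (to D1); all others are ≤ 18.
With {D2, D4} the worst case is 29.
With {D3, D4} the worst case is 31.
No size-2 selection achieves below 18.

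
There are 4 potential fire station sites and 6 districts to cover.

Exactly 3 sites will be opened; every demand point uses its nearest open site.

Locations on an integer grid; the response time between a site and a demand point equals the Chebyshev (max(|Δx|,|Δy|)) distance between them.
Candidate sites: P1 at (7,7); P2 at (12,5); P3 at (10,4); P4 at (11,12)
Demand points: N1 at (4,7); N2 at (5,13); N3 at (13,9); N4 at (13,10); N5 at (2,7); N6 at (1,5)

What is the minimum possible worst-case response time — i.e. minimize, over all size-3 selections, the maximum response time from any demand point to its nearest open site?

Open {P1, P2, P3}.
  Farthest demand point is N2 at response time 6 (to P1); all others are ≤ 6.
With {P1, P2, P4} the worst case is 6.
With {P1, P3, P4} the worst case is 6.
No size-3 selection achieves below 6.

6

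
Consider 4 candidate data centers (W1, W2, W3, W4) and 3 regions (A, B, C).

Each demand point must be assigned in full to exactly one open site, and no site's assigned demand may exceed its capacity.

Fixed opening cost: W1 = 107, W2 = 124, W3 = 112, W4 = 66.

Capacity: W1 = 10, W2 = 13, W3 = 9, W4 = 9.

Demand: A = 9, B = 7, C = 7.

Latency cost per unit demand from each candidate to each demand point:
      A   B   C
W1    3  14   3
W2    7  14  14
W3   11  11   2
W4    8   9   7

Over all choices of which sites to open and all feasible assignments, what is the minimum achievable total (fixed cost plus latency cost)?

Open {W1, W3, W4}; cheapest assignment that respects the capacities:
  W1 (cap 10, load 9): A — cost 9×3 = 27
  W3 (cap 9, load 7): C — cost 7×2 = 14
  W4 (cap 9, load 7): B — cost 7×9 = 63
  Shipping 104, fixed 285 → total 389.
  Any other capacity-feasible assignment to {W1, W3, W4} ships for at least 104.
Compare {W2, W3, W4}: its best feasible assignment gives total 442.
Compare {W1, W2, W4}: its best feasible assignment gives total 444.
Every other set of open sites that can feasibly serve all demand totals ≥ 442 even under its best assignment. Minimum: 389.

389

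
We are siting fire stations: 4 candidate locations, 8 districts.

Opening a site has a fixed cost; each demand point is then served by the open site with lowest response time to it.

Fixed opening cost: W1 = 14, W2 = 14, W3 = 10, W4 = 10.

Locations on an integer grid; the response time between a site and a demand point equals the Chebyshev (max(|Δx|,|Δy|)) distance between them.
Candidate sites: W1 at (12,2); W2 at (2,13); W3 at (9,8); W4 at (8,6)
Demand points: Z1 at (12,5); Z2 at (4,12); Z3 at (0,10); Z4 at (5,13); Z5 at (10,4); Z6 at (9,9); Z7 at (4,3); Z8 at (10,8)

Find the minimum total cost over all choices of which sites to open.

43

Open {W3}: assign each demand point to its cheapest open site.
  Z1→W3 3, Z2→W3 5, Z3→W3 9, Z4→W3 5, Z5→W3 4, Z6→W3 1, Z7→W3 5, Z8→W3 1
  response time 33, fixed 10 → total 43.
Compare {W4}: response time 36 + fixed 10 = 46.
Compare {W2, W3}: response time 22 + fixed 24 = 46.
Compare {W2, W4}: response time 23 + fixed 24 = 47.
All other subsets cost ≥ 46. Minimum total cost: 43.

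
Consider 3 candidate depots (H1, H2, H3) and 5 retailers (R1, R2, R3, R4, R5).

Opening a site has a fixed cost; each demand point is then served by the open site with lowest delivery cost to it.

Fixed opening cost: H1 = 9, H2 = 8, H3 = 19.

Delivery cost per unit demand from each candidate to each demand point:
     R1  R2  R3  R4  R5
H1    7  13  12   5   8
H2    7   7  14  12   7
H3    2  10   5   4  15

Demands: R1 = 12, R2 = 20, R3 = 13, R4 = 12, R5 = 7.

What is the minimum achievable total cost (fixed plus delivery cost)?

353

Open {H2, H3}: assign each demand point to its cheapest open site.
  R1→H3 12×2=24, R2→H2 20×7=140, R3→H3 13×5=65, R4→H3 12×4=48, R5→H2 7×7=49
  delivery cost 326, fixed 27 → total 353.
Compare {H1, H2, H3}: delivery cost 326 + fixed 36 = 362.
Compare {H1, H3}: delivery cost 393 + fixed 28 = 421.
Compare {H3}: delivery cost 442 + fixed 19 = 461.
All other subsets cost ≥ 362. Minimum total cost: 353.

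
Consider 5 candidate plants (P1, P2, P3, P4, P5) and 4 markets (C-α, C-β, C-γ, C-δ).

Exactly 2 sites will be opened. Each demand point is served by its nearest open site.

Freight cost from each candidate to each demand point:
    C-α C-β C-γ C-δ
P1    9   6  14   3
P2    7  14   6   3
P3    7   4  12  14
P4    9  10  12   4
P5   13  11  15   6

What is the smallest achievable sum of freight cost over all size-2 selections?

Open {P2, P3}.
  C-α→P2 7, C-β→P3 4, C-γ→P2 6, C-δ→P2 3  ⇒ total 20.
Compare {P1, P2}: total 22.
Compare {P1, P3}: total 26.
No size-2 selection does better; minimum is 20.

20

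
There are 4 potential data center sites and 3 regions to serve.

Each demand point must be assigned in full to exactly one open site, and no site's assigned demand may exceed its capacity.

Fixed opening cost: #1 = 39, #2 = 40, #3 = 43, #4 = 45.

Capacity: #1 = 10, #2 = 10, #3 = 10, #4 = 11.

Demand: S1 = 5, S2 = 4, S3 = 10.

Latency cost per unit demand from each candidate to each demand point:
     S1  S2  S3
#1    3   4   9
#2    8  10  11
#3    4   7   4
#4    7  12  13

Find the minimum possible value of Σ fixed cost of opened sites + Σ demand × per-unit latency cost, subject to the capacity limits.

Open {#1, #3}; cheapest assignment that respects the capacities:
  #1 (cap 10, load 9): S1, S2 — cost 5×3 + 4×4 = 31
  #3 (cap 10, load 10): S3 — cost 10×4 = 40
  Shipping 71, fixed 82 → total 153.
  Any other capacity-feasible assignment to {#1, #3} ships for at least 71.
Compare {#1, #2, #3}: its best feasible assignment gives total 193.
Compare {#1, #3, #4}: its best feasible assignment gives total 198.
Every other set of open sites that can feasibly serve all demand totals ≥ 193 even under its best assignment. Minimum: 153.

153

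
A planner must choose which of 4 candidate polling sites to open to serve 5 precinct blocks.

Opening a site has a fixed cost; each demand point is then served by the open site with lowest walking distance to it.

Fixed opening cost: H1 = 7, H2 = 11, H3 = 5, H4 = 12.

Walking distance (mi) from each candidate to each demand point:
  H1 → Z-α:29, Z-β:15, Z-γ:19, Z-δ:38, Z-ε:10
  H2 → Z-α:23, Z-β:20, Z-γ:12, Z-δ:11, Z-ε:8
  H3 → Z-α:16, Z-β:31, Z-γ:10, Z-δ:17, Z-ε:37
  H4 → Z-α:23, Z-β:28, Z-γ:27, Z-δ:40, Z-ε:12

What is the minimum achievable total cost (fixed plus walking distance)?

80

Open {H1, H3}: assign each demand point to its cheapest open site.
  Z-α→H3 16, Z-β→H1 15, Z-γ→H3 10, Z-δ→H3 17, Z-ε→H1 10
  walking distance 68, fixed 12 → total 80.
Compare {H2, H3}: walking distance 65 + fixed 16 = 81.
Compare {H1, H2, H3}: walking distance 60 + fixed 23 = 83.
Compare {H2}: walking distance 74 + fixed 11 = 85.
All other subsets cost ≥ 81. Minimum total cost: 80.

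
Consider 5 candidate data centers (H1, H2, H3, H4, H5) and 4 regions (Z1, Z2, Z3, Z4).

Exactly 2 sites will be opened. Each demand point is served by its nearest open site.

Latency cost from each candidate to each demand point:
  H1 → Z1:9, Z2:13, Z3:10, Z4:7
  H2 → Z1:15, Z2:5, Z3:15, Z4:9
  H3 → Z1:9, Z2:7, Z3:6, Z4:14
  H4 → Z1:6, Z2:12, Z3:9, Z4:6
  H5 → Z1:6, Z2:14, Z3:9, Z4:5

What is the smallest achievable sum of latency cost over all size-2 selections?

24

Open {H3, H5}.
  Z1→H5 6, Z2→H3 7, Z3→H3 6, Z4→H5 5  ⇒ total 24.
Compare {H2, H5}: total 25.
Compare {H3, H4}: total 25.
No size-2 selection does better; minimum is 24.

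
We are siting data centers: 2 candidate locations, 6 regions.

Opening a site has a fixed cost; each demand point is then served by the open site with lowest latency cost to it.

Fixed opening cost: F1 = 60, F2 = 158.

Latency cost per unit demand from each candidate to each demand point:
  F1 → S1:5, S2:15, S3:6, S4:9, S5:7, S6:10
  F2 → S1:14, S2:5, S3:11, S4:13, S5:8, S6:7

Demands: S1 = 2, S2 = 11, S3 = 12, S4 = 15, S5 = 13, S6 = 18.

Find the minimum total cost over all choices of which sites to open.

Open {F1, F2}: assign each demand point to its cheapest open site.
  S1→F1 2×5=10, S2→F2 11×5=55, S3→F1 12×6=72, S4→F1 15×9=135, S5→F1 13×7=91, S6→F2 18×7=126
  latency cost 489, fixed 218 → total 707.
Compare {F1}: latency cost 653 + fixed 60 = 713.
Compare {F2}: latency cost 640 + fixed 158 = 798.

707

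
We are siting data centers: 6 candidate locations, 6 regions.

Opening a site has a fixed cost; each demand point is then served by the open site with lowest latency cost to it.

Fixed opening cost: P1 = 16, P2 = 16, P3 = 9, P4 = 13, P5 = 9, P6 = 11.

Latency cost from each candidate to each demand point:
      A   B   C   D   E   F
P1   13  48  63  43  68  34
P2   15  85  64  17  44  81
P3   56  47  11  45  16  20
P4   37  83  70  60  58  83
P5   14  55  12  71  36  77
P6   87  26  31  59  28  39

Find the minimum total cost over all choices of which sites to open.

Open {P2, P3, P6}: assign each demand point to its cheapest open site.
  A→P2 15, B→P6 26, C→P3 11, D→P2 17, E→P3 16, F→P3 20
  latency cost 105, fixed 36 → total 141.
Compare {P2, P3, P5, P6}: latency cost 104 + fixed 45 = 149.
Compare {P2, P3}: latency cost 126 + fixed 25 = 151.
Compare {P2, P3, P4, P6}: latency cost 105 + fixed 49 = 154.
All other subsets cost ≥ 149. Minimum total cost: 141.

141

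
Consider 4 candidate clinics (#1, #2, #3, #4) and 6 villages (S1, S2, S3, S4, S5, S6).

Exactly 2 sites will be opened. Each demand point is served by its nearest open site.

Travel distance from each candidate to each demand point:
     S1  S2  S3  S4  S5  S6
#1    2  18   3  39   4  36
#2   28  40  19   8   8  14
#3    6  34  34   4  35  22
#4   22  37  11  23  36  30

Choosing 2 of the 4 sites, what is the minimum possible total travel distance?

49

Open {#1, #2}.
  S1→#1 2, S2→#1 18, S3→#1 3, S4→#2 8, S5→#1 4, S6→#2 14  ⇒ total 49.
Compare {#1, #3}: total 53.
Compare {#1, #4}: total 80.
No size-2 selection does better; minimum is 49.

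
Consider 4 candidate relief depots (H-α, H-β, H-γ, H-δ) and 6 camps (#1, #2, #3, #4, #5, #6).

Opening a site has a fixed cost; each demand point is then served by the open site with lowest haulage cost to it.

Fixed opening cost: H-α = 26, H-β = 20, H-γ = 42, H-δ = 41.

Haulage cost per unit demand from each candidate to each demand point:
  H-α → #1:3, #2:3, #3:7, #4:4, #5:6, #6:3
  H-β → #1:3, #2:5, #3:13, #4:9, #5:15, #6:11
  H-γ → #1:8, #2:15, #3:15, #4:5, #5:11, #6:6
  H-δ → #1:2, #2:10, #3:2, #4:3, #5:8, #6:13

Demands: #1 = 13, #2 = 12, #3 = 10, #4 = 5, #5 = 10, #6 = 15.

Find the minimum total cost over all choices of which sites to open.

Open {H-α, H-δ}: assign each demand point to its cheapest open site.
  #1→H-δ 13×2=26, #2→H-α 12×3=36, #3→H-δ 10×2=20, #4→H-δ 5×3=15, #5→H-α 10×6=60, #6→H-α 15×3=45
  haulage cost 202, fixed 67 → total 269.
Compare {H-α, H-β, H-δ}: haulage cost 202 + fixed 87 = 289.
Compare {H-α}: haulage cost 270 + fixed 26 = 296.
Compare {H-α, H-γ, H-δ}: haulage cost 202 + fixed 109 = 311.
All other subsets cost ≥ 289. Minimum total cost: 269.

269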